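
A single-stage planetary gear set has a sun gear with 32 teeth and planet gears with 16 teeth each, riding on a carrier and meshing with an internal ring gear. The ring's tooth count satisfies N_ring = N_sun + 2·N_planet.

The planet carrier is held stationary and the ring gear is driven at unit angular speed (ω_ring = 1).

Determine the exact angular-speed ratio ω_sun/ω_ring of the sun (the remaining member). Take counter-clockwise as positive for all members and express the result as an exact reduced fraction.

N_ring = 32 + 2·16 = 64
32(ω_s−ω_c) = −64(ω_r−ω_c),  ω_c=0, ω_r=1
ω_s = 0 − (64/32)(1−0) = -2
ω_s/ω_r = -2

-2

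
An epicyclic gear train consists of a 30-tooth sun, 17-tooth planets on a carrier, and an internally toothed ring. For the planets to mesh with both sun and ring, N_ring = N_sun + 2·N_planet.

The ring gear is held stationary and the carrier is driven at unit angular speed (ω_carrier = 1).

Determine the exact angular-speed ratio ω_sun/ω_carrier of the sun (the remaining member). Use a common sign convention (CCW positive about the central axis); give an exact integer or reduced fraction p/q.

47/15

N_ring = 30 + 2·17 = 64
30(ω_s−ω_c) = −64(ω_r−ω_c),  ω_r=0, ω_c=1
ω_s = 1 − (64/30)(0−1) = 47/15
ω_s/ω_c = 47/15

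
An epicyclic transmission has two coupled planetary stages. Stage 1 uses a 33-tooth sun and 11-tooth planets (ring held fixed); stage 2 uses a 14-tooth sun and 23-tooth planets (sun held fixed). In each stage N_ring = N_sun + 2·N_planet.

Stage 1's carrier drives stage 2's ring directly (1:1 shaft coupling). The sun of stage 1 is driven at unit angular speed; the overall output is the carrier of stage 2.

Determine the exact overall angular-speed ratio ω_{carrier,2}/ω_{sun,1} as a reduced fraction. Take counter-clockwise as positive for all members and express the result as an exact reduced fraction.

Stage 1: N_ring = 33 + 2·11 = 55
Stage 1: 33(ω_s−ω_c) = −55(ω_r−ω_c),  ω_r=0, ω_s=1
Stage 1: 33(1−ω_c) = −55(0−ω_c)  ⇒  88ω_c = 33  ⇒  ω_c = 3/8
  ⇒ ω_c¹/ω_s¹ = 3/8
Stage 2: N_ring = 14 + 2·23 = 60
Stage 2: 14(ω_s−ω_c) = −60(ω_r−ω_c),  ω_s=0, ω_r=1
Stage 2: 14(0−ω_c) = −60(1−ω_c)  ⇒  74ω_c = 60  ⇒  ω_c = 30/37
  ⇒ ω_c²/ω_r² = 30/37
Coupling ω_r² = ω_c¹ ⇒ overall = 3/8 × 30/37 = 45/148

45/148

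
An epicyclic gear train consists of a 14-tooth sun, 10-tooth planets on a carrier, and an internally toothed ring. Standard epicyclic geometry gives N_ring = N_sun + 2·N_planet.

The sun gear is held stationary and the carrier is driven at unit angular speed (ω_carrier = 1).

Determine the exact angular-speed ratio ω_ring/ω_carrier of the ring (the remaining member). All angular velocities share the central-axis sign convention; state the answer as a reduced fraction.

N_ring = 14 + 2·10 = 34
14(ω_s−ω_c) = −34(ω_r−ω_c),  ω_s=0, ω_c=1
ω_r = 1 − (14/34)(0−1) = 24/17
ω_r/ω_c = 24/17

24/17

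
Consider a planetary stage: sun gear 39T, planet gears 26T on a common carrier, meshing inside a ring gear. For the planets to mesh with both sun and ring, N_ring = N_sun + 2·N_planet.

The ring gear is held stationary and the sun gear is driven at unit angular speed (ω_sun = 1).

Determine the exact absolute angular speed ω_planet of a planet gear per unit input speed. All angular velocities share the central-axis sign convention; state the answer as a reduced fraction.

N_ring = 39 + 2·26 = 91
39(ω_s−ω_c) = −91(ω_r−ω_c),  ω_r=0, ω_s=1
39(1−ω_c) = −91(0−ω_c)  ⇒  130ω_c = 39  ⇒  ω_c = 3/10
sun–planet: 39·(1−3/10) = −26·(ω_p−ω_c)  ⇒  ω_p−ω_c = −(39/26)·(7/10) = -21/20
ω_p = 3/10 − 21/20 = -3/4

-3/4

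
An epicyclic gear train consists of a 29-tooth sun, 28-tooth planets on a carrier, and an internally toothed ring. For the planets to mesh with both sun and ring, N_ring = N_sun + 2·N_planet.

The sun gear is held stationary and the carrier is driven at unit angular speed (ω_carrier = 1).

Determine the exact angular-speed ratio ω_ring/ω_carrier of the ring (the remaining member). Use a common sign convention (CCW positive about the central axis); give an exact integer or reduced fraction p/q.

N_ring = 29 + 2·28 = 85
29(ω_s−ω_c) = −85(ω_r−ω_c),  ω_s=0, ω_c=1
ω_r = 1 − (29/85)(0−1) = 114/85
ω_r/ω_c = 114/85

114/85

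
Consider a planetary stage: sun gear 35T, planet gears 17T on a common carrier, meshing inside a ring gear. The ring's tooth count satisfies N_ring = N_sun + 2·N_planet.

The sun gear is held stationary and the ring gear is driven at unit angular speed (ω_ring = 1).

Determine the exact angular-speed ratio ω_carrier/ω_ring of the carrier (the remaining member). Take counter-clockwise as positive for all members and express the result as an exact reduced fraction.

N_ring = 35 + 2·17 = 69
35(ω_s−ω_c) = −69(ω_r−ω_c),  ω_s=0, ω_r=1
35(0−ω_c) = −69(1−ω_c)  ⇒  104ω_c = 69  ⇒  ω_c = 69/104
ω_c/ω_r = 69/104

69/104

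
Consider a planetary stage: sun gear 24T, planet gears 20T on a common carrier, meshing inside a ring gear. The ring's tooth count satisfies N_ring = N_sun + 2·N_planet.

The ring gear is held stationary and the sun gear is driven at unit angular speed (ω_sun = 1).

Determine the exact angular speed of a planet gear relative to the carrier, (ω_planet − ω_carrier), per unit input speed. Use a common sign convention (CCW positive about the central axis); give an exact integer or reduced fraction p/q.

N_ring = 24 + 2·20 = 64
24(ω_s−ω_c) = −64(ω_r−ω_c),  ω_r=0, ω_s=1
24(1−ω_c) = −64(0−ω_c)  ⇒  88ω_c = 24  ⇒  ω_c = 3/11
sun–planet: 24·(1−3/11) = −20·(ω_p−ω_c)  ⇒  ω_p−ω_c = −(24/20)·(8/11) = -48/55

-48/55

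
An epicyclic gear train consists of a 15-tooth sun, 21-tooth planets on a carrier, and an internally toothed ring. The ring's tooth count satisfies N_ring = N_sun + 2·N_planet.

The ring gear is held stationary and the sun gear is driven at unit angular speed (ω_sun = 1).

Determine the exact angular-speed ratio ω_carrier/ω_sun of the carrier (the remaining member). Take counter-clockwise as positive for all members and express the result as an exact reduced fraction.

N_ring = 15 + 2·21 = 57
15(ω_s−ω_c) = −57(ω_r−ω_c),  ω_r=0, ω_s=1
15(1−ω_c) = −57(0−ω_c)  ⇒  72ω_c = 15  ⇒  ω_c = 5/24
ω_c/ω_s = 5/24

5/24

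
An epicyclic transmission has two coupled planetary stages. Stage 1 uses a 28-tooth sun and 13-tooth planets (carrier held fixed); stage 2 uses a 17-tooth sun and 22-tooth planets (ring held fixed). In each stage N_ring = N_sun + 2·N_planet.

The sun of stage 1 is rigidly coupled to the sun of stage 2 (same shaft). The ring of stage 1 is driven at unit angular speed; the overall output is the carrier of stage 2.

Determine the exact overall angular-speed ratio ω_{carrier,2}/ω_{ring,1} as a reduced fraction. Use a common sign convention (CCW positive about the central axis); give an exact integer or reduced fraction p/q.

Stage 1: N_ring = 28 + 2·13 = 54
Stage 1: 28(ω_s−ω_c) = −54(ω_r−ω_c),  ω_c=0, ω_r=1
Stage 1: ω_s = 0 − (54/28)(1−0) = -27/14
  ⇒ ω_s¹/ω_r¹ = -27/14
Stage 2: N_ring = 17 + 2·22 = 61
Stage 2: 17(ω_s−ω_c) = −61(ω_r−ω_c),  ω_r=0, ω_s=1
Stage 2: 17(1−ω_c) = −61(0−ω_c)  ⇒  78ω_c = 17  ⇒  ω_c = 17/78
  ⇒ ω_c²/ω_s² = 17/78
Coupling ω_s² = ω_s¹ ⇒ overall = -27/14 × 17/78 = -153/364

-153/364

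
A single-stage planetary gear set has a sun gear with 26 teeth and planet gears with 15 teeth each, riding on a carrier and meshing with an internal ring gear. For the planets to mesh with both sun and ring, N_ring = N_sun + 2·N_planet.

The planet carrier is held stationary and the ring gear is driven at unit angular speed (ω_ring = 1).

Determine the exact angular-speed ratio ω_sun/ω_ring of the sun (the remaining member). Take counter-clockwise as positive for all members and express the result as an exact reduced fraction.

-28/13

N_ring = 26 + 2·15 = 56
26(ω_s−ω_c) = −56(ω_r−ω_c),  ω_c=0, ω_r=1
ω_s = 0 − (56/26)(1−0) = -28/13
ω_s/ω_r = -28/13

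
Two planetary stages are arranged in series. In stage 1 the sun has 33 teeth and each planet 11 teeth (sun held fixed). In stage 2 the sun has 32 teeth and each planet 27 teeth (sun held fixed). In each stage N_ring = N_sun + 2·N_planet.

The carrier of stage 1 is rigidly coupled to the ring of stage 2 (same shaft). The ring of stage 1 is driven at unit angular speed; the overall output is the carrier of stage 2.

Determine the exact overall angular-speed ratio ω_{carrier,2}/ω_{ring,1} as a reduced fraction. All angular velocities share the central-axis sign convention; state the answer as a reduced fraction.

215/472

Stage 1: N_ring = 33 + 2·11 = 55
Stage 1: 33(ω_s−ω_c) = −55(ω_r−ω_c),  ω_s=0, ω_r=1
Stage 1: 33(0−ω_c) = −55(1−ω_c)  ⇒  88ω_c = 55  ⇒  ω_c = 5/8
  ⇒ ω_c¹/ω_r¹ = 5/8
Stage 2: N_ring = 32 + 2·27 = 86
Stage 2: 32(ω_s−ω_c) = −86(ω_r−ω_c),  ω_s=0, ω_r=1
Stage 2: 32(0−ω_c) = −86(1−ω_c)  ⇒  118ω_c = 86  ⇒  ω_c = 43/59
  ⇒ ω_c²/ω_r² = 43/59
Coupling ω_r² = ω_c¹ ⇒ overall = 5/8 × 43/59 = 215/472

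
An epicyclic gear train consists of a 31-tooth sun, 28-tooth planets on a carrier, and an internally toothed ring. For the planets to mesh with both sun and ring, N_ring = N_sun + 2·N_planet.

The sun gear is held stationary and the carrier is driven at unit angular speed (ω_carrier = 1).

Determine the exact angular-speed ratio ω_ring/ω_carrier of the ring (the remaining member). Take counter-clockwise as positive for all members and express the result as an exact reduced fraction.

N_ring = 31 + 2·28 = 87
31(ω_s−ω_c) = −87(ω_r−ω_c),  ω_s=0, ω_c=1
ω_r = 1 − (31/87)(0−1) = 118/87
ω_r/ω_c = 118/87

118/87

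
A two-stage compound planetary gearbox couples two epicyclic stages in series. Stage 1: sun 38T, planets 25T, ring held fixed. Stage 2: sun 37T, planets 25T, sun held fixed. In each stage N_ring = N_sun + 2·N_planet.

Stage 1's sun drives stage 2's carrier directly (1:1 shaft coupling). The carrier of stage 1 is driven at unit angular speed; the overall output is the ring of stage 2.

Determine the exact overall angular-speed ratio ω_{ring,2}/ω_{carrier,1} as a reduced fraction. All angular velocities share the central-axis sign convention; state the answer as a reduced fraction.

Stage 1: N_ring = 38 + 2·25 = 88
Stage 1: 38(ω_s−ω_c) = −88(ω_r−ω_c),  ω_r=0, ω_c=1
Stage 1: ω_s = 1 − (88/38)(0−1) = 63/19
  ⇒ ω_s¹/ω_c¹ = 63/19
Stage 2: N_ring = 37 + 2·25 = 87
Stage 2: 37(ω_s−ω_c) = −87(ω_r−ω_c),  ω_s=0, ω_c=1
Stage 2: ω_r = 1 − (37/87)(0−1) = 124/87
  ⇒ ω_r²/ω_c² = 124/87
Coupling ω_c² = ω_s¹ ⇒ overall = 63/19 × 124/87 = 2604/551

2604/551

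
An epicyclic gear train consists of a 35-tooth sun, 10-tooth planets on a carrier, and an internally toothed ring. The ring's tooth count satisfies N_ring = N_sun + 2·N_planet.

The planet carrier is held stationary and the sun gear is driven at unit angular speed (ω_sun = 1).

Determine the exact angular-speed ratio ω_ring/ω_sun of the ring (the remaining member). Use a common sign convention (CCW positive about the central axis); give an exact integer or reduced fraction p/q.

N_ring = 35 + 2·10 = 55
35(ω_s−ω_c) = −55(ω_r−ω_c),  ω_c=0, ω_s=1
ω_r = 0 − (35/55)(1−0) = -7/11
ω_r/ω_s = -7/11

-7/11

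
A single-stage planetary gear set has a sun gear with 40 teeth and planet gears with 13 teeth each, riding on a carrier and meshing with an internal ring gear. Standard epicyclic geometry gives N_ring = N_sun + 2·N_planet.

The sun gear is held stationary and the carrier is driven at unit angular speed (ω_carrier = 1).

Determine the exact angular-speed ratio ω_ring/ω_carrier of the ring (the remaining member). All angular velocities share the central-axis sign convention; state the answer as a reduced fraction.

53/33

N_ring = 40 + 2·13 = 66
40(ω_s−ω_c) = −66(ω_r−ω_c),  ω_s=0, ω_c=1
ω_r = 1 − (40/66)(0−1) = 53/33
ω_r/ω_c = 53/33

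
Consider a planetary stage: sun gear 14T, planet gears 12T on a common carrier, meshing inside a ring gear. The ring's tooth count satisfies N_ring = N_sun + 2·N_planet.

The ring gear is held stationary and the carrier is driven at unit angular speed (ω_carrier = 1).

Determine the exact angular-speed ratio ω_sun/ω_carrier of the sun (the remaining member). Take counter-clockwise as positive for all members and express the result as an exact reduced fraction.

26/7

N_ring = 14 + 2·12 = 38
14(ω_s−ω_c) = −38(ω_r−ω_c),  ω_r=0, ω_c=1
ω_s = 1 − (38/14)(0−1) = 26/7
ω_s/ω_c = 26/7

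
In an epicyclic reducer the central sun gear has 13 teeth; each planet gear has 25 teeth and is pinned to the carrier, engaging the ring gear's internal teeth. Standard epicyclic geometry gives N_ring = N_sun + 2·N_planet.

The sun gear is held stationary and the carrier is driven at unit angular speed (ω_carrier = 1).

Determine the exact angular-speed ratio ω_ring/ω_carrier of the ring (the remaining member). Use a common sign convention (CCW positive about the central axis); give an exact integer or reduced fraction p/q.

76/63

N_ring = 13 + 2·25 = 63
13(ω_s−ω_c) = −63(ω_r−ω_c),  ω_s=0, ω_c=1
ω_r = 1 − (13/63)(0−1) = 76/63
ω_r/ω_c = 76/63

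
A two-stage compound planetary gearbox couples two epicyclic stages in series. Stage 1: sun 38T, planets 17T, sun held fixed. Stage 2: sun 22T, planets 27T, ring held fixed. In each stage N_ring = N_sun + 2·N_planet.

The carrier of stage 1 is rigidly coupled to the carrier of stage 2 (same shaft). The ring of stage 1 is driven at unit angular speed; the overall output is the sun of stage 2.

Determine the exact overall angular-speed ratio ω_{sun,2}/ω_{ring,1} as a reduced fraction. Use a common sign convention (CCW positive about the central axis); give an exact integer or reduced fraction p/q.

Stage 1: N_ring = 38 + 2·17 = 72
Stage 1: 38(ω_s−ω_c) = −72(ω_r−ω_c),  ω_s=0, ω_r=1
Stage 1: 38(0−ω_c) = −72(1−ω_c)  ⇒  110ω_c = 72  ⇒  ω_c = 36/55
  ⇒ ω_c¹/ω_r¹ = 36/55
Stage 2: N_ring = 22 + 2·27 = 76
Stage 2: 22(ω_s−ω_c) = −76(ω_r−ω_c),  ω_r=0, ω_c=1
Stage 2: ω_s = 1 − (76/22)(0−1) = 49/11
  ⇒ ω_s²/ω_c² = 49/11
Coupling ω_c² = ω_c¹ ⇒ overall = 36/55 × 49/11 = 1764/605

1764/605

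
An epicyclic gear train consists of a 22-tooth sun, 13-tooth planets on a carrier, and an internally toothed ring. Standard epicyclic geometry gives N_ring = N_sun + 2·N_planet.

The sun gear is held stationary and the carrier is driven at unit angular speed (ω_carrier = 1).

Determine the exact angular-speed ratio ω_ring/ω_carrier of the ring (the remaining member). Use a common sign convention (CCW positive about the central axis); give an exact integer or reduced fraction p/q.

N_ring = 22 + 2·13 = 48
22(ω_s−ω_c) = −48(ω_r−ω_c),  ω_s=0, ω_c=1
ω_r = 1 − (22/48)(0−1) = 35/24
ω_r/ω_c = 35/24

35/24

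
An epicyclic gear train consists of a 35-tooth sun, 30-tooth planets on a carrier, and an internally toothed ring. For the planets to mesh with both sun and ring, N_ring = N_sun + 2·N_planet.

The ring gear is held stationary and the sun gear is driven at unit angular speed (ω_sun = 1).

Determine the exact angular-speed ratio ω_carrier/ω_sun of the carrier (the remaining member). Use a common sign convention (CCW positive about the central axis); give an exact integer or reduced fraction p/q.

N_ring = 35 + 2·30 = 95
35(ω_s−ω_c) = −95(ω_r−ω_c),  ω_r=0, ω_s=1
35(1−ω_c) = −95(0−ω_c)  ⇒  130ω_c = 35  ⇒  ω_c = 7/26
ω_c/ω_s = 7/26

7/26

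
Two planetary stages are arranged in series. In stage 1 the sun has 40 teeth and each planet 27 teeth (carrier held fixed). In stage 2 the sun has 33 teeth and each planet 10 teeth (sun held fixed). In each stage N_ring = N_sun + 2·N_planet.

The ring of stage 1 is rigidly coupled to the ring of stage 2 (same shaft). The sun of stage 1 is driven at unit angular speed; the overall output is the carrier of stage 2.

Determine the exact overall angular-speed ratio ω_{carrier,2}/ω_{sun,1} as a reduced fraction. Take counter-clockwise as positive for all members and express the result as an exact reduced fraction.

-530/2021

Stage 1: N_ring = 40 + 2·27 = 94
Stage 1: 40(ω_s−ω_c) = −94(ω_r−ω_c),  ω_c=0, ω_s=1
Stage 1: ω_r = 0 − (40/94)(1−0) = -20/47
  ⇒ ω_r¹/ω_s¹ = -20/47
Stage 2: N_ring = 33 + 2·10 = 53
Stage 2: 33(ω_s−ω_c) = −53(ω_r−ω_c),  ω_s=0, ω_r=1
Stage 2: 33(0−ω_c) = −53(1−ω_c)  ⇒  86ω_c = 53  ⇒  ω_c = 53/86
  ⇒ ω_c²/ω_r² = 53/86
Coupling ω_r² = ω_r¹ ⇒ overall = -20/47 × 53/86 = -530/2021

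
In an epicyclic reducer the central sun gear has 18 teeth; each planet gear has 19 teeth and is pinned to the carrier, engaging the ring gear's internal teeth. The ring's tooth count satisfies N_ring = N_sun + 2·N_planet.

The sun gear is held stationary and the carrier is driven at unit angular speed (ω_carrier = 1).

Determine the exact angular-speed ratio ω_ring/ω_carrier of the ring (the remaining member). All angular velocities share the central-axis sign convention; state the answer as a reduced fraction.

N_ring = 18 + 2·19 = 56
18(ω_s−ω_c) = −56(ω_r−ω_c),  ω_s=0, ω_c=1
ω_r = 1 − (18/56)(0−1) = 37/28
ω_r/ω_c = 37/28

37/28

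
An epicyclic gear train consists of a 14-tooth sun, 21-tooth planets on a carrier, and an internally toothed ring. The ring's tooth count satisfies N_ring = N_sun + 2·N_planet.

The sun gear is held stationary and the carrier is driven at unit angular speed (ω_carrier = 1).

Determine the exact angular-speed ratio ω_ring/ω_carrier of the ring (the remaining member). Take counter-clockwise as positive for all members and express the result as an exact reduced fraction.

N_ring = 14 + 2·21 = 56
14(ω_s−ω_c) = −56(ω_r−ω_c),  ω_s=0, ω_c=1
ω_r = 1 − (14/56)(0−1) = 5/4
ω_r/ω_c = 5/4

5/4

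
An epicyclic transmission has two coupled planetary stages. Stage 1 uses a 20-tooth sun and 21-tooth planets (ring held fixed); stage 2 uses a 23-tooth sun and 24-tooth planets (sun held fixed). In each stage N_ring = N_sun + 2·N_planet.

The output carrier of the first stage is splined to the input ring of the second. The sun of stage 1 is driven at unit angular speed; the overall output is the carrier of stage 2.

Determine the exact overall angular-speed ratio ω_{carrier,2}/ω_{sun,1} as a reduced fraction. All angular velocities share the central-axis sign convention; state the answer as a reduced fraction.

355/1927

Stage 1: N_ring = 20 + 2·21 = 62
Stage 1: 20(ω_s−ω_c) = −62(ω_r−ω_c),  ω_r=0, ω_s=1
Stage 1: 20(1−ω_c) = −62(0−ω_c)  ⇒  82ω_c = 20  ⇒  ω_c = 10/41
  ⇒ ω_c¹/ω_s¹ = 10/41
Stage 2: N_ring = 23 + 2·24 = 71
Stage 2: 23(ω_s−ω_c) = −71(ω_r−ω_c),  ω_s=0, ω_r=1
Stage 2: 23(0−ω_c) = −71(1−ω_c)  ⇒  94ω_c = 71  ⇒  ω_c = 71/94
  ⇒ ω_c²/ω_r² = 71/94
Coupling ω_r² = ω_c¹ ⇒ overall = 10/41 × 71/94 = 355/1927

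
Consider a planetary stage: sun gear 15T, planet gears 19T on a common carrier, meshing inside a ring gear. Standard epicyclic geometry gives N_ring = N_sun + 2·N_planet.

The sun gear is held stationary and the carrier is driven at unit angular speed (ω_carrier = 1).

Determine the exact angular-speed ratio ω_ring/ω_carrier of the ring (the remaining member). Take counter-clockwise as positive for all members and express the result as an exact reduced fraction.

68/53

N_ring = 15 + 2·19 = 53
15(ω_s−ω_c) = −53(ω_r−ω_c),  ω_s=0, ω_c=1
ω_r = 1 − (15/53)(0−1) = 68/53
ω_r/ω_c = 68/53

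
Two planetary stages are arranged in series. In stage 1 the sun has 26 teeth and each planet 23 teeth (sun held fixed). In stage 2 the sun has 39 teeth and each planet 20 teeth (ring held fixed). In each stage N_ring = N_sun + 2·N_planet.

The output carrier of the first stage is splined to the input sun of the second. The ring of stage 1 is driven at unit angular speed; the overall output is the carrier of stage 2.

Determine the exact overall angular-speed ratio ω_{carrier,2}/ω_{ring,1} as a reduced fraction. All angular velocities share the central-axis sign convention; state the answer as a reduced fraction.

Stage 1: N_ring = 26 + 2·23 = 72
Stage 1: 26(ω_s−ω_c) = −72(ω_r−ω_c),  ω_s=0, ω_r=1
Stage 1: 26(0−ω_c) = −72(1−ω_c)  ⇒  98ω_c = 72  ⇒  ω_c = 36/49
  ⇒ ω_c¹/ω_r¹ = 36/49
Stage 2: N_ring = 39 + 2·20 = 79
Stage 2: 39(ω_s−ω_c) = −79(ω_r−ω_c),  ω_r=0, ω_s=1
Stage 2: 39(1−ω_c) = −79(0−ω_c)  ⇒  118ω_c = 39  ⇒  ω_c = 39/118
  ⇒ ω_c²/ω_s² = 39/118
Coupling ω_s² = ω_c¹ ⇒ overall = 36/49 × 39/118 = 702/2891

702/2891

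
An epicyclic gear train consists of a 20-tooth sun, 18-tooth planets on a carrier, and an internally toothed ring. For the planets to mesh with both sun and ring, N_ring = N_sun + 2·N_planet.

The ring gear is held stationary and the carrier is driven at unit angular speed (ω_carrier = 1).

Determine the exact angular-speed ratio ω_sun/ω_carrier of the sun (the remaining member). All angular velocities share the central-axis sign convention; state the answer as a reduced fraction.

N_ring = 20 + 2·18 = 56
20(ω_s−ω_c) = −56(ω_r−ω_c),  ω_r=0, ω_c=1
ω_s = 1 − (56/20)(0−1) = 19/5
ω_s/ω_c = 19/5

19/5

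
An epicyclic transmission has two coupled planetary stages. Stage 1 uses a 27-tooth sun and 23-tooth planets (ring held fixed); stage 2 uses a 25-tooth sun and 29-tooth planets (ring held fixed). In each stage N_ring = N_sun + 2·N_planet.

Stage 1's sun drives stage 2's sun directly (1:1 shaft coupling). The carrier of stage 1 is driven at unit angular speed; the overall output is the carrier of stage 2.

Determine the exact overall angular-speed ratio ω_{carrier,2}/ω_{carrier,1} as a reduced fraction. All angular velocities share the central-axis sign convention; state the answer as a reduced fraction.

625/729

Stage 1: N_ring = 27 + 2·23 = 73
Stage 1: 27(ω_s−ω_c) = −73(ω_r−ω_c),  ω_r=0, ω_c=1
Stage 1: ω_s = 1 − (73/27)(0−1) = 100/27
  ⇒ ω_s¹/ω_c¹ = 100/27
Stage 2: N_ring = 25 + 2·29 = 83
Stage 2: 25(ω_s−ω_c) = −83(ω_r−ω_c),  ω_r=0, ω_s=1
Stage 2: 25(1−ω_c) = −83(0−ω_c)  ⇒  108ω_c = 25  ⇒  ω_c = 25/108
  ⇒ ω_c²/ω_s² = 25/108
Coupling ω_s² = ω_s¹ ⇒ overall = 100/27 × 25/108 = 625/729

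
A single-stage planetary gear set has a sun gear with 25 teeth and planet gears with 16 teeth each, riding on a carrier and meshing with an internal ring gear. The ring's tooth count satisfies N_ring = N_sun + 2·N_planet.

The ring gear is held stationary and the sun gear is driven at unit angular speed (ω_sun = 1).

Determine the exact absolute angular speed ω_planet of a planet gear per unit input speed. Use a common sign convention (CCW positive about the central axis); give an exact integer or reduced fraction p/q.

N_ring = 25 + 2·16 = 57
25(ω_s−ω_c) = −57(ω_r−ω_c),  ω_r=0, ω_s=1
25(1−ω_c) = −57(0−ω_c)  ⇒  82ω_c = 25  ⇒  ω_c = 25/82
sun–planet: 25·(1−25/82) = −16·(ω_p−ω_c)  ⇒  ω_p−ω_c = −(25/16)·(57/82) = -1425/1312
ω_p = 25/82 − 1425/1312 = -25/32

-25/32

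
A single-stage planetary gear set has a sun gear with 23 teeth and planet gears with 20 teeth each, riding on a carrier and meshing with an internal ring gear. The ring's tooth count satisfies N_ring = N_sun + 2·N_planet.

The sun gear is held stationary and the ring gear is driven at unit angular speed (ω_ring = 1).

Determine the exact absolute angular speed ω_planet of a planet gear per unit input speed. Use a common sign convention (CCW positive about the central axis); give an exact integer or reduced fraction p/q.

63/40

N_ring = 23 + 2·20 = 63
23(ω_s−ω_c) = −63(ω_r−ω_c),  ω_s=0, ω_r=1
23(0−ω_c) = −63(1−ω_c)  ⇒  86ω_c = 63  ⇒  ω_c = 63/86
sun–planet: 23·(0−63/86) = −20·(ω_p−ω_c)  ⇒  ω_p−ω_c = −(23/20)·(-63/86) = 1449/1720
ω_p = 63/86 + 1449/1720 = 63/40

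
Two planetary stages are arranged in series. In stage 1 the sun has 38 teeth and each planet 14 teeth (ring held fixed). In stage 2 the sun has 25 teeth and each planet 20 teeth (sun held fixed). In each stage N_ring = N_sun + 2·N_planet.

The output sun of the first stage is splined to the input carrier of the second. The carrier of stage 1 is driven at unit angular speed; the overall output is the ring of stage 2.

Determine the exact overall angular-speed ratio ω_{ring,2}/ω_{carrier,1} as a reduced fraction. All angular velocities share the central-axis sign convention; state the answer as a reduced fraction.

Stage 1: N_ring = 38 + 2·14 = 66
Stage 1: 38(ω_s−ω_c) = −66(ω_r−ω_c),  ω_r=0, ω_c=1
Stage 1: ω_s = 1 − (66/38)(0−1) = 52/19
  ⇒ ω_s¹/ω_c¹ = 52/19
Stage 2: N_ring = 25 + 2·20 = 65
Stage 2: 25(ω_s−ω_c) = −65(ω_r−ω_c),  ω_s=0, ω_c=1
Stage 2: ω_r = 1 − (25/65)(0−1) = 18/13
  ⇒ ω_r²/ω_c² = 18/13
Coupling ω_c² = ω_s¹ ⇒ overall = 52/19 × 18/13 = 72/19

72/19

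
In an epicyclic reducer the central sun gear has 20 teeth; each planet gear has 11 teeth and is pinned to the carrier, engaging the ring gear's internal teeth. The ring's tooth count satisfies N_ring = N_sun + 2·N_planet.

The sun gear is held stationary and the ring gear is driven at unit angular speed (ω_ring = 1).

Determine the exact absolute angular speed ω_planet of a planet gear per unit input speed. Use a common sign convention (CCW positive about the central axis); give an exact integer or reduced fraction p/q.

21/11

N_ring = 20 + 2·11 = 42
20(ω_s−ω_c) = −42(ω_r−ω_c),  ω_s=0, ω_r=1
20(0−ω_c) = −42(1−ω_c)  ⇒  62ω_c = 42  ⇒  ω_c = 21/31
sun–planet: 20·(0−21/31) = −11·(ω_p−ω_c)  ⇒  ω_p−ω_c = −(20/11)·(-21/31) = 420/341
ω_p = 21/31 + 420/341 = 21/11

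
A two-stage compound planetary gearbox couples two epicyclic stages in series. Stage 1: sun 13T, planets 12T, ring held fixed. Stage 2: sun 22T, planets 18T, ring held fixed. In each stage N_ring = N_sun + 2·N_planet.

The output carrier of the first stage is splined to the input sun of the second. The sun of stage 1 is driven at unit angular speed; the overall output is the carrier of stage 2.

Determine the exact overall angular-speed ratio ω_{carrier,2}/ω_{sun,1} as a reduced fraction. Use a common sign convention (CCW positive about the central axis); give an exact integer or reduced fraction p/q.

143/2000

Stage 1: N_ring = 13 + 2·12 = 37
Stage 1: 13(ω_s−ω_c) = −37(ω_r−ω_c),  ω_r=0, ω_s=1
Stage 1: 13(1−ω_c) = −37(0−ω_c)  ⇒  50ω_c = 13  ⇒  ω_c = 13/50
  ⇒ ω_c¹/ω_s¹ = 13/50
Stage 2: N_ring = 22 + 2·18 = 58
Stage 2: 22(ω_s−ω_c) = −58(ω_r−ω_c),  ω_r=0, ω_s=1
Stage 2: 22(1−ω_c) = −58(0−ω_c)  ⇒  80ω_c = 22  ⇒  ω_c = 11/40
  ⇒ ω_c²/ω_s² = 11/40
Coupling ω_s² = ω_c¹ ⇒ overall = 13/50 × 11/40 = 143/2000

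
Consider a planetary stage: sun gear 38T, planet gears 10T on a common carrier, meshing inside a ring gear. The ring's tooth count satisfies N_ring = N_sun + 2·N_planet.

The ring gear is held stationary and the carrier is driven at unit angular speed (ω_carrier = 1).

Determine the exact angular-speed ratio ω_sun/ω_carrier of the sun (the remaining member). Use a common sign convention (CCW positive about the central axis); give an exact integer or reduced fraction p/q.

48/19

N_ring = 38 + 2·10 = 58
38(ω_s−ω_c) = −58(ω_r−ω_c),  ω_r=0, ω_c=1
ω_s = 1 − (58/38)(0−1) = 48/19
ω_s/ω_c = 48/19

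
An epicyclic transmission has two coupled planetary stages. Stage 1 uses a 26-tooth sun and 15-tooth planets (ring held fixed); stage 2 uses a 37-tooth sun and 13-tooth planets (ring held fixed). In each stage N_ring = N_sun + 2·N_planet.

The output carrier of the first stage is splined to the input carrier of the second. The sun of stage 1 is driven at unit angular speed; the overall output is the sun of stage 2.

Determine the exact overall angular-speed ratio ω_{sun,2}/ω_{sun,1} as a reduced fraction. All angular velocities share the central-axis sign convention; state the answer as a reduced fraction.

1300/1517

Stage 1: N_ring = 26 + 2·15 = 56
Stage 1: 26(ω_s−ω_c) = −56(ω_r−ω_c),  ω_r=0, ω_s=1
Stage 1: 26(1−ω_c) = −56(0−ω_c)  ⇒  82ω_c = 26  ⇒  ω_c = 13/41
  ⇒ ω_c¹/ω_s¹ = 13/41
Stage 2: N_ring = 37 + 2·13 = 63
Stage 2: 37(ω_s−ω_c) = −63(ω_r−ω_c),  ω_r=0, ω_c=1
Stage 2: ω_s = 1 − (63/37)(0−1) = 100/37
  ⇒ ω_s²/ω_c² = 100/37
Coupling ω_c² = ω_c¹ ⇒ overall = 13/41 × 100/37 = 1300/1517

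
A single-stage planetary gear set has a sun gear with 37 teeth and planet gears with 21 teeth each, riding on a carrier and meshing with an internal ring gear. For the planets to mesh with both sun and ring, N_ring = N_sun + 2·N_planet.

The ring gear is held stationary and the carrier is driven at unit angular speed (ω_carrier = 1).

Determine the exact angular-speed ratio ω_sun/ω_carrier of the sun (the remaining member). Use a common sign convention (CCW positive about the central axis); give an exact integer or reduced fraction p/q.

N_ring = 37 + 2·21 = 79
37(ω_s−ω_c) = −79(ω_r−ω_c),  ω_r=0, ω_c=1
ω_s = 1 − (79/37)(0−1) = 116/37
ω_s/ω_c = 116/37

116/37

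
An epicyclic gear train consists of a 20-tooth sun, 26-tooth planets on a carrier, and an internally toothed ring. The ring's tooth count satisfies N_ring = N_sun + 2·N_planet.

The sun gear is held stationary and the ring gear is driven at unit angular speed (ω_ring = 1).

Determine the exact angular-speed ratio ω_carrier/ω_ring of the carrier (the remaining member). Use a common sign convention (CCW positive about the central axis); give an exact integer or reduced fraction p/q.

N_ring = 20 + 2·26 = 72
20(ω_s−ω_c) = −72(ω_r−ω_c),  ω_s=0, ω_r=1
20(0−ω_c) = −72(1−ω_c)  ⇒  92ω_c = 72  ⇒  ω_c = 18/23
ω_c/ω_r = 18/23

18/23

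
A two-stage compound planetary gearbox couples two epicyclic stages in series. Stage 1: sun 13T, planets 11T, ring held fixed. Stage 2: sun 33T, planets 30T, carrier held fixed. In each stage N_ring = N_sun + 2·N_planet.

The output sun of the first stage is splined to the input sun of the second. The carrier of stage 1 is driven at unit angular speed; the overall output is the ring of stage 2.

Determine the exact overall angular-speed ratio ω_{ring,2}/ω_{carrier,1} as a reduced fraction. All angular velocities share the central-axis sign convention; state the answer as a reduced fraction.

-528/403

Stage 1: N_ring = 13 + 2·11 = 35
Stage 1: 13(ω_s−ω_c) = −35(ω_r−ω_c),  ω_r=0, ω_c=1
Stage 1: ω_s = 1 − (35/13)(0−1) = 48/13
  ⇒ ω_s¹/ω_c¹ = 48/13
Stage 2: N_ring = 33 + 2·30 = 93
Stage 2: 33(ω_s−ω_c) = −93(ω_r−ω_c),  ω_c=0, ω_s=1
Stage 2: ω_r = 0 − (33/93)(1−0) = -11/31
  ⇒ ω_r²/ω_s² = -11/31
Coupling ω_s² = ω_s¹ ⇒ overall = 48/13 × -11/31 = -528/403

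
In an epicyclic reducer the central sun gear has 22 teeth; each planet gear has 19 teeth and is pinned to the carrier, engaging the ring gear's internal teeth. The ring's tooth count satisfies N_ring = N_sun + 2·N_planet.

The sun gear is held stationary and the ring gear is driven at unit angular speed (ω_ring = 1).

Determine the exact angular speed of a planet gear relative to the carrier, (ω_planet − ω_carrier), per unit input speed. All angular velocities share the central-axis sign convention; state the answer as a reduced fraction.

N_ring = 22 + 2·19 = 60
22(ω_s−ω_c) = −60(ω_r−ω_c),  ω_s=0, ω_r=1
22(0−ω_c) = −60(1−ω_c)  ⇒  82ω_c = 60  ⇒  ω_c = 30/41
sun–planet: 22·(0−30/41) = −19·(ω_p−ω_c)  ⇒  ω_p−ω_c = −(22/19)·(-30/41) = 660/779

660/779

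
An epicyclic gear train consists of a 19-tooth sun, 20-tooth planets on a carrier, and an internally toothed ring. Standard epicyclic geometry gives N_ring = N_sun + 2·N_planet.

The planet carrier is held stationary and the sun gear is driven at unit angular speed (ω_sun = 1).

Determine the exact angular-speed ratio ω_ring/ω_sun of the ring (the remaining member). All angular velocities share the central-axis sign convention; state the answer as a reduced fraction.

-19/59

N_ring = 19 + 2·20 = 59
19(ω_s−ω_c) = −59(ω_r−ω_c),  ω_c=0, ω_s=1
ω_r = 0 − (19/59)(1−0) = -19/59
ω_r/ω_s = -19/59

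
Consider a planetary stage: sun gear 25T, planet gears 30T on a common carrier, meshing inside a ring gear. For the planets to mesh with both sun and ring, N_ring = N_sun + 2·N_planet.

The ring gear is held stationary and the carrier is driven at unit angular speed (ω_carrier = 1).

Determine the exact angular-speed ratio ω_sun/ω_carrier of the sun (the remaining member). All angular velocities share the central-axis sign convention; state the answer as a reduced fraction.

N_ring = 25 + 2·30 = 85
25(ω_s−ω_c) = −85(ω_r−ω_c),  ω_r=0, ω_c=1
ω_s = 1 − (85/25)(0−1) = 22/5
ω_s/ω_c = 22/5

22/5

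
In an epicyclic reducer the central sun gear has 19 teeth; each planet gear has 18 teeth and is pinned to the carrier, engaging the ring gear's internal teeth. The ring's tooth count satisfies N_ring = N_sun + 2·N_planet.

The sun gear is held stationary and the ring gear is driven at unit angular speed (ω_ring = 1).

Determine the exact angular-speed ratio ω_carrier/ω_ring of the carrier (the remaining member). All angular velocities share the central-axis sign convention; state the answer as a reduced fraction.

55/74

N_ring = 19 + 2·18 = 55
19(ω_s−ω_c) = −55(ω_r−ω_c),  ω_s=0, ω_r=1
19(0−ω_c) = −55(1−ω_c)  ⇒  74ω_c = 55  ⇒  ω_c = 55/74
ω_c/ω_r = 55/74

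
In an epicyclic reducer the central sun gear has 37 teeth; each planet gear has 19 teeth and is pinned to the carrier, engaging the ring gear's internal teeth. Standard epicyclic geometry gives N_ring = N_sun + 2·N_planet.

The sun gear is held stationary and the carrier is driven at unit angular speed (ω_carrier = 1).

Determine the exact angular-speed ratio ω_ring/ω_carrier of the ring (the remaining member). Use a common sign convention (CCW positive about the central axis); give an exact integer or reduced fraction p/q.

112/75

N_ring = 37 + 2·19 = 75
37(ω_s−ω_c) = −75(ω_r−ω_c),  ω_s=0, ω_c=1
ω_r = 1 − (37/75)(0−1) = 112/75
ω_r/ω_c = 112/75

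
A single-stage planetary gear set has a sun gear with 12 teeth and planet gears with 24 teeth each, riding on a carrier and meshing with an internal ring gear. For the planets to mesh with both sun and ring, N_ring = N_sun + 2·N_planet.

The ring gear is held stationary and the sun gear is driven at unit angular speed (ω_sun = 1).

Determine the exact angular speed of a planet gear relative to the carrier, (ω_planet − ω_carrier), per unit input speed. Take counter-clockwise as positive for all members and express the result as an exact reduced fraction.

N_ring = 12 + 2·24 = 60
12(ω_s−ω_c) = −60(ω_r−ω_c),  ω_r=0, ω_s=1
12(1−ω_c) = −60(0−ω_c)  ⇒  72ω_c = 12  ⇒  ω_c = 1/6
sun–planet: 12·(1−1/6) = −24·(ω_p−ω_c)  ⇒  ω_p−ω_c = −(12/24)·(5/6) = -5/12

-5/12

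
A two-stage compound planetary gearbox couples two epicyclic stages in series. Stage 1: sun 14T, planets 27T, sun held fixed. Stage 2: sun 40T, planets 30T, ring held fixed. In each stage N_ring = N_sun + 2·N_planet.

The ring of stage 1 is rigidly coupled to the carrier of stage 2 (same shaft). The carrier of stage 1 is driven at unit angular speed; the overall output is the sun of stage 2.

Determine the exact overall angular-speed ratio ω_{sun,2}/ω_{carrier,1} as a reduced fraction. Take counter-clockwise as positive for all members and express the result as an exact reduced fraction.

Stage 1: N_ring = 14 + 2·27 = 68
Stage 1: 14(ω_s−ω_c) = −68(ω_r−ω_c),  ω_s=0, ω_c=1
Stage 1: ω_r = 1 − (14/68)(0−1) = 41/34
  ⇒ ω_r¹/ω_c¹ = 41/34
Stage 2: N_ring = 40 + 2·30 = 100
Stage 2: 40(ω_s−ω_c) = −100(ω_r−ω_c),  ω_r=0, ω_c=1
Stage 2: ω_s = 1 − (100/40)(0−1) = 7/2
  ⇒ ω_s²/ω_c² = 7/2
Coupling ω_c² = ω_r¹ ⇒ overall = 41/34 × 7/2 = 287/68

287/68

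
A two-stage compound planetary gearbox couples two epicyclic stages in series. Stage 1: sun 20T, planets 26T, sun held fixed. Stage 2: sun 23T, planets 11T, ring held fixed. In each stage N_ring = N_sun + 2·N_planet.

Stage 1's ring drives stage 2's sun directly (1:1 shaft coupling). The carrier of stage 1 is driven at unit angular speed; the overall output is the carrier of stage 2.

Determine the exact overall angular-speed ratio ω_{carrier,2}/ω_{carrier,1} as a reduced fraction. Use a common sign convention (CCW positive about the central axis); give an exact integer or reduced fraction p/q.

Stage 1: N_ring = 20 + 2·26 = 72
Stage 1: 20(ω_s−ω_c) = −72(ω_r−ω_c),  ω_s=0, ω_c=1
Stage 1: ω_r = 1 − (20/72)(0−1) = 23/18
  ⇒ ω_r¹/ω_c¹ = 23/18
Stage 2: N_ring = 23 + 2·11 = 45
Stage 2: 23(ω_s−ω_c) = −45(ω_r−ω_c),  ω_r=0, ω_s=1
Stage 2: 23(1−ω_c) = −45(0−ω_c)  ⇒  68ω_c = 23  ⇒  ω_c = 23/68
  ⇒ ω_c²/ω_s² = 23/68
Coupling ω_s² = ω_r¹ ⇒ overall = 23/18 × 23/68 = 529/1224

529/1224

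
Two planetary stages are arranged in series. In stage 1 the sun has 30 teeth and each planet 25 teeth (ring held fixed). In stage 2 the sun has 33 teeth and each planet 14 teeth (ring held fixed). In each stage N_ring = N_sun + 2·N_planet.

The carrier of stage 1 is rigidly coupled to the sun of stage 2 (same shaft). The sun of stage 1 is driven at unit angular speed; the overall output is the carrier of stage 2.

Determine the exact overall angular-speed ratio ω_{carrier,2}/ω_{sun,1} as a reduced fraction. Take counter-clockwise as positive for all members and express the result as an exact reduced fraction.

Stage 1: N_ring = 30 + 2·25 = 80
Stage 1: 30(ω_s−ω_c) = −80(ω_r−ω_c),  ω_r=0, ω_s=1
Stage 1: 30(1−ω_c) = −80(0−ω_c)  ⇒  110ω_c = 30  ⇒  ω_c = 3/11
  ⇒ ω_c¹/ω_s¹ = 3/11
Stage 2: N_ring = 33 + 2·14 = 61
Stage 2: 33(ω_s−ω_c) = −61(ω_r−ω_c),  ω_r=0, ω_s=1
Stage 2: 33(1−ω_c) = −61(0−ω_c)  ⇒  94ω_c = 33  ⇒  ω_c = 33/94
  ⇒ ω_c²/ω_s² = 33/94
Coupling ω_s² = ω_c¹ ⇒ overall = 3/11 × 33/94 = 9/94

9/94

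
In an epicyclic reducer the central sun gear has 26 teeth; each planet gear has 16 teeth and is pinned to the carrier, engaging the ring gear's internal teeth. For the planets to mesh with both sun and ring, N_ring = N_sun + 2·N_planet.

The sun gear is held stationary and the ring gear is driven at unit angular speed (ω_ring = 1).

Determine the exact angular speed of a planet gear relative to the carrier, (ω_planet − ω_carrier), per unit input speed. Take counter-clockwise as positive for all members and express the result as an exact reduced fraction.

N_ring = 26 + 2·16 = 58
26(ω_s−ω_c) = −58(ω_r−ω_c),  ω_s=0, ω_r=1
26(0−ω_c) = −58(1−ω_c)  ⇒  84ω_c = 58  ⇒  ω_c = 29/42
sun–planet: 26·(0−29/42) = −16·(ω_p−ω_c)  ⇒  ω_p−ω_c = −(26/16)·(-29/42) = 377/336

377/336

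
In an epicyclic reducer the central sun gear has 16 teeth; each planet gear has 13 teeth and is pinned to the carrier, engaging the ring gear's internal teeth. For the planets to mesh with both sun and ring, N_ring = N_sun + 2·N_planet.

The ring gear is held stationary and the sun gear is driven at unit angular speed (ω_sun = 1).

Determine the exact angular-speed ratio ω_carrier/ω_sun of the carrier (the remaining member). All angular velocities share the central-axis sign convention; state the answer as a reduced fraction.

8/29

N_ring = 16 + 2·13 = 42
16(ω_s−ω_c) = −42(ω_r−ω_c),  ω_r=0, ω_s=1
16(1−ω_c) = −42(0−ω_c)  ⇒  58ω_c = 16  ⇒  ω_c = 8/29
ω_c/ω_s = 8/29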